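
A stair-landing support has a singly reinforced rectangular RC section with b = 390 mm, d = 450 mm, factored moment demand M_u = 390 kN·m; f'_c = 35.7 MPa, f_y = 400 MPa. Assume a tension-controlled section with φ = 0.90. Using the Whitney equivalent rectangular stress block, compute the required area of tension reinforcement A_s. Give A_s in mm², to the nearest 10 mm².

A_s ≈ 2680 mm²

M_n = M_u/φ = 390/0.90 = 433.333 kN·m.
With M_n = 0.85 f'_c a b (d − a/2), solve the quadratic for a:
a = d − √(d² − 2M_n/(0.85 f'_c b)) = 450 − √(450² − 2 × 433.333×10⁶/(0.85 × 35.7 × 390)) = 90.46 mm.
A_s = 0.85 f'_c a b / f_y = 0.85 × 35.7 × 90.46 × 390 / 400 = 2676.4 mm².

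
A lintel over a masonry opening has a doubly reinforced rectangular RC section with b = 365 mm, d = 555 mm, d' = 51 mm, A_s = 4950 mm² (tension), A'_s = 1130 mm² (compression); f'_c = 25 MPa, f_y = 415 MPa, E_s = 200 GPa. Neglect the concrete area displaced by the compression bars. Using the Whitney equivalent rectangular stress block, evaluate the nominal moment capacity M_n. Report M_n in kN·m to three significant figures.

M_n ≈ 954 kN·m

Assume both tension and compression steel yield.
Net tension couple steel: A_s − A'_s = 3820 mm².
a = (A_s − A'_s) f_y / (0.85 f'_c b) = 1585300/(0.85 × 25 × 365) = 204.39 mm.
c = a/β₁ = 204.39/0.85 = 240.46 mm; ε'_s = 0.003(c − d')/c = 0.0024 ≥ f_y/E_s = 0.0021, so compression steel does yield.
M_n = (A_s − A'_s) f_y (d − a/2) + A'_s f_y (d − d') = [1585300 × (555 − 102.195) + 468950 × (555 − 51)] × 10⁻⁶ = 717.83 + 236.35 = 954.18 kN·m.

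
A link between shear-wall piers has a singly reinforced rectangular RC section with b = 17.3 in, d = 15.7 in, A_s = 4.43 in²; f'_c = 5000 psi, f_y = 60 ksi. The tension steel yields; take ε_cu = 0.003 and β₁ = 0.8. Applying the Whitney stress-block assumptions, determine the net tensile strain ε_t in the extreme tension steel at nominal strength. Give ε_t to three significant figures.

ε_t ≈ 0.00742

a = A_s f_y/(0.85 f'_c b) = 3.615 in.
β₁ = 0.8, so c = a/β₁ = 3.615/0.8 = 4.519 in.
From the linear strain diagram with ε_cu = 0.003: ε_t = 0.003 (d − c)/c = 0.003 × (15.7 − 4.519)/4.519 = 0.00742.
Since ε_t ≥ 0.005, the section is tension-controlled.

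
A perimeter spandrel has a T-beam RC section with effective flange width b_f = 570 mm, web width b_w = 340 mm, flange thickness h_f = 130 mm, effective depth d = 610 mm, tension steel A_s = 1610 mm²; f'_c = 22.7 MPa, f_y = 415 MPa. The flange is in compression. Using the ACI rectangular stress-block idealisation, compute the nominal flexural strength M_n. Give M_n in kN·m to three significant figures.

M_n ≈ 387 kN·m

Tension: T = A_s f_y = 1610 × 415 = 668150 N.
Try a within the flange: a = T/(0.85 f'_c b_f) = 668150/(0.85 × 22.7 × 570) = 60.75 mm.
Since a = 60.75 ≤ h_f = 130 mm, the stress block lies entirely in the flange; analyse as a rectangular beam of width b_f.
M_n = T(d − a/2) = 668150 × (610 − 30.375) = 387.28 × 10⁶ N·mm.
M_n = 387.28 kN·m.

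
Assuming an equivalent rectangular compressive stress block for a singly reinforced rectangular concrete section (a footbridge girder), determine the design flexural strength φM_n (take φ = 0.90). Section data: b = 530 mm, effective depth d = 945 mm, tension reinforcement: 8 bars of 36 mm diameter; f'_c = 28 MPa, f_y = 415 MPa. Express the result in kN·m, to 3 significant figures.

A_s = 8 × 1018 = 8144 mm².
T = A_s f_y = 8144 × 415 = 3379760 N = 3379.76 kN.
From C = T: a = T/(0.85 f'_c b) = 3379760/(0.85 × 28 × 530) = 267.94 mm.
M_n = T(d − a/2) = 3379.76 kN × (945 − 133.97) mm = 2741.09 kN·m.
φM_n = 0.90 × 2741.09 = 2466.98 kN·m.

φM_n ≈ 2470 kN·m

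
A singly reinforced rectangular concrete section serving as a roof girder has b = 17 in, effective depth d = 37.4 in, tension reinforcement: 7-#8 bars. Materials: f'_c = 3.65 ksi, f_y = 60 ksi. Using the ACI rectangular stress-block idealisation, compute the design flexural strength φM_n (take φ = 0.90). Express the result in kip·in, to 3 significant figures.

φM_n ≈ 10200 kip·in

A_s = 7 × 0.79 = 5.53 in².
T = A_s f_y = 5.53 × 60 = 331.8 kips.
a = T/(0.85 f'_c b) = 331.8/(0.85 × 3.65 × 17) = 6.291 in.
M_n = T(d − a/2) = 331.8 × (37.4 − 3.1455) = 11365.6 kip·in.
φM_n = 0.90 × 11365.6 = 10229.0 kip·in.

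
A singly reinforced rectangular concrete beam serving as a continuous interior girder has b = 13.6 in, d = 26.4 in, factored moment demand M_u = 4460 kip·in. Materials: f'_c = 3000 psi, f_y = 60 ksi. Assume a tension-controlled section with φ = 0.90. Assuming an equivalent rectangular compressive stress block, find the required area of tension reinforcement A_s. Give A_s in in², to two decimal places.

A_s ≈ 3.54 in²

M_n = M_u/φ = 4460/0.90 = 4955.56 kip·in.
From M_n = 0.85 f'_c a b (d − a/2):
a = d − √(d² − 2M_n/(0.85 f'_c b)) = 26.4 − √(26.4² − 2 × 4955.56/(0.85 × 3 × 13.6)) = 6.123 in.
A_s = 0.85 f'_c a b / f_y = 0.85 × 3 × 6.123 × 13.6 / 60 = 3.539 in².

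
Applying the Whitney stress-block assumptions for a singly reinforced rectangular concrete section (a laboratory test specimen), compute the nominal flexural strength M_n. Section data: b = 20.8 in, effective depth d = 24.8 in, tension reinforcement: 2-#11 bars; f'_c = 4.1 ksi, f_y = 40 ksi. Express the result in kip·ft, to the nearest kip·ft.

M_n ≈ 249 kip·ft

A_s = 2 × 1.56 = 3.12 in².
T = A_s f_y = 3.12 × 40 = 124.8 kips.
a = T/(0.85 f'_c b) = 124.8/(0.85 × 4.1 × 20.8) = 1.722 in.
M_n = T(d − a/2) = 124.8 × (24.8 − 0.861) = 2987.6 kip·in = 2987.6/12 = 248.97 kip·ft.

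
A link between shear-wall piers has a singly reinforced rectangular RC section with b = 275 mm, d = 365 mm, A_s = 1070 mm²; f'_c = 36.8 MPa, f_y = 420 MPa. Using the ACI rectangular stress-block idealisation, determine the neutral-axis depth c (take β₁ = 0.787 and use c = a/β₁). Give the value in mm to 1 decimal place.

c ≈ 66.4 mm

T = A_s f_y = 1070 × 420 = 449400 N = 449.4 kN.
Setting C = 0.85 f'_c a b equal to T: a = 449400/(0.85 × 36.8 × 275) = 52.244 mm.
With β₁ = 0.787, c = a/β₁ = 52.244/0.787 = 66.4 mm.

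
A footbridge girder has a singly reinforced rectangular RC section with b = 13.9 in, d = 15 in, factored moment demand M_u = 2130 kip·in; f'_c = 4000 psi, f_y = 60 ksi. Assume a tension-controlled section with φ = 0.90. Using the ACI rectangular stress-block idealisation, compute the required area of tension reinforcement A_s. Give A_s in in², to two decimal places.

M_n = M_u/φ = 2130/0.90 = 2366.67 kip·in.
From M_n = 0.85 f'_c a b (d − a/2):
a = d − √(d² − 2M_n/(0.85 f'_c b)) = 15 − √(15² − 2 × 2366.67/(0.85 × 4 × 13.9)) = 3.827 in.
A_s = 0.85 f'_c a b / f_y = 0.85 × 4 × 3.827 × 13.9 / 60 = 3.014 in².

A_s ≈ 3.01 in²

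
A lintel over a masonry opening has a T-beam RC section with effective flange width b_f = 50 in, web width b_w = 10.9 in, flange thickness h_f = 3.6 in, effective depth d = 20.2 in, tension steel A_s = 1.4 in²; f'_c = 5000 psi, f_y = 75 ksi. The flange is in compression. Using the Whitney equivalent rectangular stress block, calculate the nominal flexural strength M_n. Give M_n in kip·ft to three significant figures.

Tension: T = A_s f_y = 1.4 × 75 = 105 kips.
Try a within the flange: a = T/(0.85 f'_c b_f) = 105/(0.85 × 5 × 50) = 0.494 in.
Since a = 0.494 ≤ h_f = 3.6 in, the stress block lies entirely in the flange; analyse as a rectangular beam of width b_f.
M_n = T(d − a/2) = 105 × (20.2 − 0.247) = 2095.1 kip·in.
M_n = 2095.1/12 = 174.59 kip·ft.

M_n ≈ 175 kip·ft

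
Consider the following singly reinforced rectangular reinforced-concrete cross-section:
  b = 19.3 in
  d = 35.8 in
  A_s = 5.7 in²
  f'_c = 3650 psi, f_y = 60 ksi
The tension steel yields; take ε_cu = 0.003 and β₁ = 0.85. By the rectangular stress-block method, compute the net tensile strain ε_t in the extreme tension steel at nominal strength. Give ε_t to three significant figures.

a = A_s f_y/(0.85 f'_c b) = 5.712 in.
β₁ = 0.85, so c = a/β₁ = 5.712/0.85 = 6.720 in.
From the linear strain diagram with ε_cu = 0.003: ε_t = 0.003 (d − c)/c = 0.003 × (35.8 − 6.720)/6.720 = 0.0130.
Since ε_t ≥ 0.005, the section is tension-controlled.

ε_t ≈ 0.0130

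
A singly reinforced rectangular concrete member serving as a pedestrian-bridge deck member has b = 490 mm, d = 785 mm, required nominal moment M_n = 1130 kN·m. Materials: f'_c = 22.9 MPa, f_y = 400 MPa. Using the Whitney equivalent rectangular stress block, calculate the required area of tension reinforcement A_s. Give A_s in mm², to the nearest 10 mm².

With M_n = 0.85 f'_c a b (d − a/2), solve the quadratic for a:
a = d − √(d² − 2M_n/(0.85 f'_c b)) = 785 − √(785² − 2 × 1130×10⁶/(0.85 × 22.9 × 490)) = 169.15 mm.
A_s = 0.85 f'_c a b / f_y = 0.85 × 22.9 × 169.15 × 490 / 400 = 4033.3 mm².

A_s ≈ 4030 mm²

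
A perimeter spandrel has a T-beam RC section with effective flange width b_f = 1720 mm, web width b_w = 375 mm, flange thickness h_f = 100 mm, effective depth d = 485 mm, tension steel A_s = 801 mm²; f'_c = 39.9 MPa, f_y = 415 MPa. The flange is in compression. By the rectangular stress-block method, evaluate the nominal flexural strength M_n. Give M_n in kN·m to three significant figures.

M_n ≈ 160 kN·m

Tension: T = A_s f_y = 801 × 415 = 332415 N.
Try a within the flange: a = T/(0.85 f'_c b_f) = 332415/(0.85 × 39.9 × 1720) = 5.70 mm.
Since a = 5.70 ≤ h_f = 100 mm, the stress block lies entirely in the flange; analyse as a rectangular beam of width b_f.
M_n = T(d − a/2) = 332415 × (485 − 2.85) = 160.27 × 10⁶ N·mm.
M_n = 160.27 kN·m.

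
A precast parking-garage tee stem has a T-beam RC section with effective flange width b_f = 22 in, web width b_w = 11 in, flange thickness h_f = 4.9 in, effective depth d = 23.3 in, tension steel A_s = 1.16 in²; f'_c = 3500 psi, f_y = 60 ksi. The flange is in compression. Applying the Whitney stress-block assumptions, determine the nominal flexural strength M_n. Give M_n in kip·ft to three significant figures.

M_n ≈ 132 kip·ft

Tension: T = A_s f_y = 1.16 × 60 = 69.6 kips.
Try a within the flange: a = T/(0.85 f'_c b_f) = 69.6/(0.85 × 3.5 × 22) = 1.063 in.
Since a = 1.063 ≤ h_f = 4.9 in, the stress block lies entirely in the flange; analyse as a rectangular beam of width b_f.
M_n = T(d − a/2) = 69.6 × (23.3 − 0.5315) = 1584.7 kip·in.
M_n = 1584.7/12 = 132.06 kip·ft.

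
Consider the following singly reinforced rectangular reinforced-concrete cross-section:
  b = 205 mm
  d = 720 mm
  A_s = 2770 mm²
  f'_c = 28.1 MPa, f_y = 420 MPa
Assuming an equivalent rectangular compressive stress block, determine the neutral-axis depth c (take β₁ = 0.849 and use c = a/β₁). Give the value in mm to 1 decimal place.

T = A_s f_y = 2770 × 420 = 1163400 N = 1163.4 kN.
Setting C = 0.85 f'_c a b equal to T: a = 1163400/(0.85 × 28.1 × 205) = 237.602 mm.
With β₁ = 0.849, c = a/β₁ = 237.602/0.849 = 279.9 mm.

c ≈ 279.9 mm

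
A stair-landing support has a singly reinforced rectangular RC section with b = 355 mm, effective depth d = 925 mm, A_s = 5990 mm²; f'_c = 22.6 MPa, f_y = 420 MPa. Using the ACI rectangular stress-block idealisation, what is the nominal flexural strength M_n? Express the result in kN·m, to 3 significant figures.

T = A_s f_y = 5990 × 420 = 2515800 N = 2515.8 kN.
From C = T: a = T/(0.85 f'_c b) = 2515800/(0.85 × 22.6 × 355) = 368.91 mm.
M_n = T(d − a/2) = 2515.8 kN × (925 − 184.455) mm = 1863.06 kN·m.

M_n ≈ 1860 kN·m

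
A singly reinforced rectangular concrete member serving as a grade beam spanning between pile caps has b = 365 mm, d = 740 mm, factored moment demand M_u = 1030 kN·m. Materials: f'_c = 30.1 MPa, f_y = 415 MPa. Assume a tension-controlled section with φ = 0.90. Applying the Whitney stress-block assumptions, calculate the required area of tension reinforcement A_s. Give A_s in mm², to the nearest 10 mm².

A_s ≈ 4280 mm²

M_n = M_u/φ = 1030/0.90 = 1144.44 kN·m.
With M_n = 0.85 f'_c a b (d − a/2), solve the quadratic for a:
a = d − √(d² − 2M_n/(0.85 f'_c b)) = 740 − √(740² − 2 × 1144.44×10⁶/(0.85 × 30.1 × 365)) = 190.00 mm.
A_s = 0.85 f'_c a b / f_y = 0.85 × 30.1 × 190.00 × 365 / 415 = 4275.5 mm².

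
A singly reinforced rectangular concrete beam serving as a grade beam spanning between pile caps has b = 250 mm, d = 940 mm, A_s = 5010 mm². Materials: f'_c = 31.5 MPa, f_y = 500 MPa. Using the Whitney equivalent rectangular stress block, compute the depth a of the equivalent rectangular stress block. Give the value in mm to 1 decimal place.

T = A_s f_y = 5010 × 500 = 2505000 N = 2505 kN.
Setting C = 0.85 f'_c a b equal to T: a = 2505000/(0.85 × 31.5 × 250) = 374.2 mm.

a ≈ 374.2 mm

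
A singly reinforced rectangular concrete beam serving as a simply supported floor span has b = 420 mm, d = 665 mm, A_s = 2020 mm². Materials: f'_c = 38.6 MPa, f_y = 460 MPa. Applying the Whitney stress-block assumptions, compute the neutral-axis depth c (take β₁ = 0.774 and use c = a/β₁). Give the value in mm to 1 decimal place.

c ≈ 87.1 mm

T = A_s f_y = 2020 × 460 = 929200 N = 929.2 kN.
Setting C = 0.85 f'_c a b equal to T: a = 929200/(0.85 × 38.6 × 420) = 67.430 mm.
With β₁ = 0.774, c = a/β₁ = 67.430/0.774 = 87.1 mm.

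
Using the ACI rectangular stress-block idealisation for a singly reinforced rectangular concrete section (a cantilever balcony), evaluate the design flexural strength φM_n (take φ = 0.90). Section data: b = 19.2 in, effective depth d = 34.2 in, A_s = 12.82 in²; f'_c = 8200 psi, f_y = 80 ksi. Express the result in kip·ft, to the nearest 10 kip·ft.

φM_n ≈ 2340 kip·ft

T = A_s f_y = 12.82 × 80 = 1025.6 kips.
a = T/(0.85 f'_c b) = 1025.6/(0.85 × 8.2 × 19.2) = 7.664 in.
M_n = T(d − a/2) = 1025.6 × (34.2 − 3.832) = 31145.4 kip·in = 31145.4/12 = 2595.45 kip·ft.
φM_n = 0.90 × 2595.45 = 2335.91 kip·ft.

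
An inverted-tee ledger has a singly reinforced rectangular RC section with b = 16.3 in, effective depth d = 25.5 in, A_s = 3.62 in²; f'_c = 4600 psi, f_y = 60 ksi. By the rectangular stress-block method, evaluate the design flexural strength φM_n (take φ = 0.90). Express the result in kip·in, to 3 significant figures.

φM_n ≈ 4650 kip·in

T = A_s f_y = 3.62 × 60 = 217.2 kips.
a = T/(0.85 f'_c b) = 217.2/(0.85 × 4.6 × 16.3) = 3.408 in.
M_n = T(d − a/2) = 217.2 × (25.5 − 1.704) = 5168.5 kip·in.
φM_n = 0.90 × 5168.5 = 4651.7 kip·in.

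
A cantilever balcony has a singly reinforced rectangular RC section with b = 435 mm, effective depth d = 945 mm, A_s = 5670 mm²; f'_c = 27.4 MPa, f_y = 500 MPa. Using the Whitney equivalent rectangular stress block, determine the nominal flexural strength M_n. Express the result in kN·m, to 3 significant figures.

M_n ≈ 2280 kN·m

T = A_s f_y = 5670 × 500 = 2835000 N = 2835 kN.
From C = T: a = T/(0.85 f'_c b) = 2835000/(0.85 × 27.4 × 435) = 279.83 mm.
M_n = T(d − a/2) = 2835 kN × (945 − 139.915) mm = 2282.42 kN·m.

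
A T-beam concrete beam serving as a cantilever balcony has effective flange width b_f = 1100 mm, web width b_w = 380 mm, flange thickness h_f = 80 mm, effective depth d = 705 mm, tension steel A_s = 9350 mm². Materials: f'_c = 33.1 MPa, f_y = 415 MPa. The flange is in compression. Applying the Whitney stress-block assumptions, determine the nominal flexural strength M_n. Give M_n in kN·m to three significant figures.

M_n ≈ 2430 kN·m

Tension: T = A_s f_y = 9350 × 415 = 3880250 N.
Try a within the flange: a = T/(0.85 f'_c b_f) = 3880250/(0.85 × 33.1 × 1100) = 125.38 mm.
a = 125.38 > h_f = 80 mm: the block extends into the web. Split into flange-overhang and web parts.
C_f = 0.85 f'_c (b_f − b_w) h_f = 0.85 × 33.1 × (1100 − 380) × 80 = 1620576 N.
Remaining web compression depth: a_w = (T − C_f)/(0.85 f'_c b_w) = (3880250 − 1620576)/(0.85 × 33.1 × 380) = 211.36 mm.
M_n = C_f(d − h_f/2) + (T − C_f)(d − a_w/2) = 1620576 × (705 − 40) + 2259674 × (705 − 105.68) = 1077.68 + 1354.27 = 2431.95 × 10⁶ N·mm.
M_n = 2431.95 kN·m.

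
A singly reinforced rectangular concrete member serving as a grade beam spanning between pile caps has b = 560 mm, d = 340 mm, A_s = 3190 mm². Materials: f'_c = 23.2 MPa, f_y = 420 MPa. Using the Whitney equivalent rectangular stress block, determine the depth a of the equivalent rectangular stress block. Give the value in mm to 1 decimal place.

a ≈ 121.3 mm

T = A_s f_y = 3190 × 420 = 1339800 N = 1339.8 kN.
Setting C = 0.85 f'_c a b equal to T: a = 1339800/(0.85 × 23.2 × 560) = 121.3 mm.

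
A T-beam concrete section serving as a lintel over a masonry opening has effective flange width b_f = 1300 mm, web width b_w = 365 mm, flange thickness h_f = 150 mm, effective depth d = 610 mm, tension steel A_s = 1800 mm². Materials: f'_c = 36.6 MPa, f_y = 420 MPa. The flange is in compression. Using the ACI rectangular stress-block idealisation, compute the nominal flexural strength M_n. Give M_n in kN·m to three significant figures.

M_n ≈ 454 kN·m

Tension: T = A_s f_y = 1800 × 420 = 756000 N.
Try a within the flange: a = T/(0.85 f'_c b_f) = 756000/(0.85 × 36.6 × 1300) = 18.69 mm.
Since a = 18.69 ≤ h_f = 150 mm, the stress block lies entirely in the flange; analyse as a rectangular beam of width b_f.
M_n = T(d − a/2) = 756000 × (610 − 9.345) = 454.10 × 10⁶ N·mm.
M_n = 454.10 kN·m.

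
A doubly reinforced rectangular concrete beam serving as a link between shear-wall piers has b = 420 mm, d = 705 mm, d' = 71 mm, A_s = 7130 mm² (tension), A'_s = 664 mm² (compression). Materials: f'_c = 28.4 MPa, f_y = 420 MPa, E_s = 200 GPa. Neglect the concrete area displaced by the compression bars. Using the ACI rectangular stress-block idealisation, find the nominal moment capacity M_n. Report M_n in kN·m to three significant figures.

Assume both tension and compression steel yield.
Net tension couple steel: A_s − A'_s = 6466 mm².
a = (A_s − A'_s) f_y / (0.85 f'_c b) = 2715720/(0.85 × 28.4 × 420) = 267.85 mm.
c = a/β₁ = 267.85/0.847 = 316.23 mm; ε'_s = 0.003(c − d')/c = 0.0023 ≥ f_y/E_s = 0.0021, so compression steel does yield.
M_n = (A_s − A'_s) f_y (d − a/2) + A'_s f_y (d − d') = [2715720 × (705 − 133.925) + 278880 × (705 − 71)] × 10⁻⁶ = 1550.88 + 176.81 = 1727.69 kN·m.

M_n ≈ 1730 kN·m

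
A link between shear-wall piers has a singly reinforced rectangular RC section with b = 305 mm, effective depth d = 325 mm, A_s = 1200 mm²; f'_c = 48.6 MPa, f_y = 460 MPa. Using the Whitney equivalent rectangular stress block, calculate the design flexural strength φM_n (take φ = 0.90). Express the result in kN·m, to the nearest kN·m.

T = A_s f_y = 1200 × 460 = 552000 N = 552 kN.
From C = T: a = T/(0.85 f'_c b) = 552000/(0.85 × 48.6 × 305) = 43.81 mm.
M_n = T(d − a/2) = 552 kN × (325 − 21.905) mm = 167.31 kN·m.
φM_n = 0.90 × 167.31 = 150.58 kN·m.

φM_n ≈ 151 kN·m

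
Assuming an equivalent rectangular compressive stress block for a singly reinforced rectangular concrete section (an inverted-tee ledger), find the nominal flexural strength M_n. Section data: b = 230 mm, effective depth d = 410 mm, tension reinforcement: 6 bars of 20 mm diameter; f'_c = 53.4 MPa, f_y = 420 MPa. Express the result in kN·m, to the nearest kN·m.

M_n ≈ 294 kN·m

A_s = 6 × 314 = 1884 mm².
T = A_s f_y = 1884 × 420 = 791280 N = 791.28 kN.
From C = T: a = T/(0.85 f'_c b) = 791280/(0.85 × 53.4 × 230) = 75.80 mm.
M_n = T(d − a/2) = 791.28 kN × (410 − 37.9) mm = 294.44 kN·m.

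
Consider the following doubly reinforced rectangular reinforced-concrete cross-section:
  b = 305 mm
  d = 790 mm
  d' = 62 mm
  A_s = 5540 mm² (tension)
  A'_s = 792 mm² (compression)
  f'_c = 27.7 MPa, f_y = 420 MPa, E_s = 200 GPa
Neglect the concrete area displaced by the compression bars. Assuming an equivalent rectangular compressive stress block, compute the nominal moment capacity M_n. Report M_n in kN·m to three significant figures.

Assume both tension and compression steel yield.
Net tension couple steel: A_s − A'_s = 4748 mm².
a = (A_s − A'_s) f_y / (0.85 f'_c b) = 1994160/(0.85 × 27.7 × 305) = 277.69 mm.
c = a/β₁ = 277.69/0.85 = 326.69 mm; ε'_s = 0.003(c − d')/c = 0.0024 ≥ f_y/E_s = 0.0021, so compression steel does yield.
M_n = (A_s − A'_s) f_y (d − a/2) + A'_s f_y (d − d') = [1994160 × (790 − 138.845) + 332640 × (790 − 62)] × 10⁻⁶ = 1298.51 + 242.16 = 1540.67 kN·m.

M_n ≈ 1540 kN·m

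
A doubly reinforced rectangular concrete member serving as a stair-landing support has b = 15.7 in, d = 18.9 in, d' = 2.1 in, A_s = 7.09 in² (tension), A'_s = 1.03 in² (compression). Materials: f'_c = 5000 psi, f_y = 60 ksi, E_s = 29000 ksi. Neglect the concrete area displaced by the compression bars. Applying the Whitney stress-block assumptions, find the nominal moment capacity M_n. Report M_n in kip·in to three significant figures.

M_n ≈ 6920 kip·in

Assume both steels yield.
a = (A_s − A'_s) f_y/(0.85 f'_c b) = (7.09 − 1.03) × 60/(0.85 × 5 × 15.7) = 5.449 in.
c = a/β₁ = 5.449/0.8 = 6.811 in; ε'_s = 0.003(c − d')/c = 0.0021 ≥ ε_y = 0.0021, so the compression steel yields.
M_n = (A_s − A'_s) f_y (d − a/2) + A'_s f_y (d − d') = 363.6 × (18.9 − 2.7245) + 61.8 × (18.9 − 2.1) = 5881.4 + 1038.2 = 6919.6 kip·in.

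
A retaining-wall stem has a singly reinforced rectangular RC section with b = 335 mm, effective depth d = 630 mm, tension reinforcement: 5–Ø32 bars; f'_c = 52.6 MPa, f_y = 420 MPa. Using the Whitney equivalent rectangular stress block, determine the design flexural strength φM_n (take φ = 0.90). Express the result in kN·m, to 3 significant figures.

A_s = 5 × 804 = 4020 mm².
T = A_s f_y = 4020 × 420 = 1688400 N = 1688.4 kN.
From C = T: a = T/(0.85 f'_c b) = 1688400/(0.85 × 52.6 × 335) = 112.73 mm.
M_n = T(d − a/2) = 1688.4 kN × (630 − 56.365) mm = 968.53 kN·m.
φM_n = 0.90 × 968.53 = 871.68 kN·m.

φM_n ≈ 872 kN·m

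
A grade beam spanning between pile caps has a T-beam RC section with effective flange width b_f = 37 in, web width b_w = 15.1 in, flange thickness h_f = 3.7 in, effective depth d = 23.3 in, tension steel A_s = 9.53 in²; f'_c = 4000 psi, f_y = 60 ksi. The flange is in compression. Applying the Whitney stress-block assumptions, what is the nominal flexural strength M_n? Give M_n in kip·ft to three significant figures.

Tension: T = A_s f_y = 9.53 × 60 = 571.8 kips.
Try a within the flange: a = T/(0.85 f'_c b_f) = 571.8/(0.85 × 4 × 37) = 4.545 in.
a = 4.545 > h_f = 3.7 in: the block extends into the web. Split into flange-overhang and web parts.
C_f = 0.85 f'_c (b_f − b_w) h_f = 0.85 × 4 × (37 − 15.1) × 3.7 = 275.5 kips.
Remaining web compression depth: a_w = (T − C_f)/(0.85 f'_c b_w) = (571.8 − 275.5)/(0.85 × 4 × 15.1) = 5.771 in.
M_n = C_f(d − h_f/2) + (T − C_f)(d − a_w/2) = 275.5 × (23.3 − 1.85) + 296.3 × (23.3 − 2.8855) = 5909.5 + 6048.8 = 11958.3 kip·in.
M_n = 11958.3/12 = 996.53 kip·ft.

M_n ≈ 997 kip·ft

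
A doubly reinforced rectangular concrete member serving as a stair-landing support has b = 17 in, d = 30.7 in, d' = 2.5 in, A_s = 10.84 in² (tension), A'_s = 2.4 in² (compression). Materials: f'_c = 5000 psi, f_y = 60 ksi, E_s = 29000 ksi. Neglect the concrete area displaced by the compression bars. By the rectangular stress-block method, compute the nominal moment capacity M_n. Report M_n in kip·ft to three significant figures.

M_n ≈ 1490 kip·ft

Assume both steels yield.
a = (A_s − A'_s) f_y/(0.85 f'_c b) = (10.84 − 2.4) × 60/(0.85 × 5 × 17) = 7.009 in.
c = a/β₁ = 7.009/0.8 = 8.761 in; ε'_s = 0.003(c − d')/c = 0.0021 ≥ ε_y = 0.0021, so the compression steel yields.
M_n = (A_s − A'_s) f_y (d − a/2) + A'_s f_y (d − d') = 506.4 × (30.7 − 3.5045) + 144 × (30.7 − 2.5) = 13771.8 + 4060.8 = 17832.6 kip·in = 17832.6/12 = 1486.05 kip·ft.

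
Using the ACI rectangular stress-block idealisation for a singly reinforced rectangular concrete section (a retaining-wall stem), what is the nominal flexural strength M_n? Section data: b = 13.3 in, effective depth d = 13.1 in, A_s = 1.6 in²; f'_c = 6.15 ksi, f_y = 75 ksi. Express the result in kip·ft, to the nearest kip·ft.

M_n ≈ 122 kip·ft

T = A_s f_y = 1.6 × 75 = 120 kips.
a = T/(0.85 f'_c b) = 120/(0.85 × 6.15 × 13.3) = 1.726 in.
M_n = T(d − a/2) = 120 × (13.1 − 0.863) = 1468.4 kip·in = 1468.4/12 = 122.37 kip·ft.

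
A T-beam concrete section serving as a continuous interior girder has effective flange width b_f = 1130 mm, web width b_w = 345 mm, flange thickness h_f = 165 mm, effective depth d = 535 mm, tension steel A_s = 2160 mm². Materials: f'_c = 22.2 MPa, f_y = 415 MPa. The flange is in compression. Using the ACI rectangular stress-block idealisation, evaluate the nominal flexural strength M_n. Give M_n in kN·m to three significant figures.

M_n ≈ 461 kN·m

Tension: T = A_s f_y = 2160 × 415 = 896400 N.
Try a within the flange: a = T/(0.85 f'_c b_f) = 896400/(0.85 × 22.2 × 1130) = 42.04 mm.
Since a = 42.04 ≤ h_f = 165 mm, the stress block lies entirely in the flange; analyse as a rectangular beam of width b_f.
M_n = T(d − a/2) = 896400 × (535 − 21.02) = 460.73 × 10⁶ N·mm.
M_n = 460.73 kN·m.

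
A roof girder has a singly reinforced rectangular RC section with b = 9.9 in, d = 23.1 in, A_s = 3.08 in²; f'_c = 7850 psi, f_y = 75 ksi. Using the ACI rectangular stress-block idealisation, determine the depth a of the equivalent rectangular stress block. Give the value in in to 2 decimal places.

T = A_s f_y = 3.08 × 75 = 231 kips.
a = T/(0.85 f'_c b) = 231/(0.85 × 7.85 × 9.9) = 3.50 in.

a ≈ 3.50 in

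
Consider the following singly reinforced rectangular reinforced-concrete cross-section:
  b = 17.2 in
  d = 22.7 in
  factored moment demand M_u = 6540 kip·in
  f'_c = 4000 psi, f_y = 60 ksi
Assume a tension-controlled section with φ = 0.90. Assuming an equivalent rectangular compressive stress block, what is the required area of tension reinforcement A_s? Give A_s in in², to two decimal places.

A_s ≈ 6.21 in²

M_n = M_u/φ = 6540/0.90 = 7266.67 kip·in.
From M_n = 0.85 f'_c a b (d − a/2):
a = d − √(d² − 2M_n/(0.85 f'_c b)) = 22.7 − √(22.7² − 2 × 7266.67/(0.85 × 4 × 17.2)) = 6.367 in.
A_s = 0.85 f'_c a b / f_y = 0.85 × 4 × 6.367 × 17.2 / 60 = 6.206 in².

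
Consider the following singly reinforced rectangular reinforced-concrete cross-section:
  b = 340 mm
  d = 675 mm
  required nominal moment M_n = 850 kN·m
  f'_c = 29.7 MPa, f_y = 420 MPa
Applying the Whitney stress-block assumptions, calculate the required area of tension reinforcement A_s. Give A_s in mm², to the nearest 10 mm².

With M_n = 0.85 f'_c a b (d − a/2), solve the quadratic for a:
a = d − √(d² − 2M_n/(0.85 f'_c b)) = 675 − √(675² − 2 × 850×10⁶/(0.85 × 29.7 × 340)) = 167.49 mm.
A_s = 0.85 f'_c a b / f_y = 0.85 × 29.7 × 167.49 × 340 / 420 = 3422.9 mm².

A_s ≈ 3420 mm²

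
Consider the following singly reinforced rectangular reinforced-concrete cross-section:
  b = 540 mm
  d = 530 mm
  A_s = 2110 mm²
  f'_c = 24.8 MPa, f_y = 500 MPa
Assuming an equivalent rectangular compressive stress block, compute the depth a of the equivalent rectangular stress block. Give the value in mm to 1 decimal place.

a ≈ 92.7 mm

T = A_s f_y = 2110 × 500 = 1055000 N = 1055 kN.
Setting C = 0.85 f'_c a b equal to T: a = 1055000/(0.85 × 24.8 × 540) = 92.7 mm.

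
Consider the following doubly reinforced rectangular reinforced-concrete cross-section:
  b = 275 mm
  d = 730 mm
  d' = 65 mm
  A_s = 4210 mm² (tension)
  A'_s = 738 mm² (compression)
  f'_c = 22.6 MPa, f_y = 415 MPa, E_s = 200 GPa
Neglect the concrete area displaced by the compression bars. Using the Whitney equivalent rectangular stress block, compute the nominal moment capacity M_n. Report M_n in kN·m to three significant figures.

M_n ≈ 1060 kN·m

Assume both tension and compression steel yield.
Net tension couple steel: A_s − A'_s = 3472 mm².
a = (A_s − A'_s) f_y / (0.85 f'_c b) = 1440880/(0.85 × 22.6 × 275) = 272.75 mm.
c = a/β₁ = 272.75/0.85 = 320.88 mm; ε'_s = 0.003(c − d')/c = 0.0024 ≥ f_y/E_s = 0.0021, so compression steel does yield.
M_n = (A_s − A'_s) f_y (d − a/2) + A'_s f_y (d − d') = [1440880 × (730 − 136.375) + 306270 × (730 − 65)] × 10⁻⁶ = 855.34 + 203.67 = 1059.01 kN·m.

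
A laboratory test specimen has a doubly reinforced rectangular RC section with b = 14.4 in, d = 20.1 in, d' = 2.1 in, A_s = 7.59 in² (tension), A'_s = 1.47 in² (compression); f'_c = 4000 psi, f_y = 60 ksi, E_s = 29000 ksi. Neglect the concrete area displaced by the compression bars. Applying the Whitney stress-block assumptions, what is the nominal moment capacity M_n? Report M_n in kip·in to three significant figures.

M_n ≈ 7590 kip·in

Assume both steels yield.
a = (A_s − A'_s) f_y/(0.85 f'_c b) = (7.59 − 1.47) × 60/(0.85 × 4 × 14.4) = 7.500 in.
c = a/β₁ = 7.500/0.85 = 8.824 in; ε'_s = 0.003(c − d')/c = 0.0023 ≥ ε_y = 0.0021, so the compression steel yields.
M_n = (A_s − A'_s) f_y (d − a/2) + A'_s f_y (d − d') = 367.2 × (20.1 − 3.75) + 88.2 × (20.1 − 2.1) = 6003.7 + 1587.6 = 7591.3 kip·in.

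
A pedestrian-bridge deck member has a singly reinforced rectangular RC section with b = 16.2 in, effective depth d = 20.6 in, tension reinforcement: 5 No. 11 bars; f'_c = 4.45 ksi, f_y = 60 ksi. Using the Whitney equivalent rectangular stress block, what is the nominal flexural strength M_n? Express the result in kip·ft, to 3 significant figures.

M_n ≈ 654 kip·ft

A_s = 5 × 1.56 = 7.8 in².
T = A_s f_y = 7.8 × 60 = 468 kips.
a = T/(0.85 f'_c b) = 468/(0.85 × 4.45 × 16.2) = 7.638 in.
M_n = T(d − a/2) = 468 × (20.6 − 3.819) = 7853.5 kip·in = 7853.5/12 = 654.46 kip·ft.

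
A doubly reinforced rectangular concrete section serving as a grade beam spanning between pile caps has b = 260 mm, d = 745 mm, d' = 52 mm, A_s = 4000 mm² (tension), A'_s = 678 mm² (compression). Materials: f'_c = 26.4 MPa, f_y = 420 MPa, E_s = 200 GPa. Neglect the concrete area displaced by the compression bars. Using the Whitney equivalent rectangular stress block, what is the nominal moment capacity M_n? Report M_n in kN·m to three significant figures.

Assume both tension and compression steel yield.
Net tension couple steel: A_s − A'_s = 3322 mm².
a = (A_s − A'_s) f_y / (0.85 f'_c b) = 1395240/(0.85 × 26.4 × 260) = 239.14 mm.
c = a/β₁ = 239.14/0.85 = 281.34 mm; ε'_s = 0.003(c − d')/c = 0.0024 ≥ f_y/E_s = 0.0021, so compression steel does yield.
M_n = (A_s − A'_s) f_y (d − a/2) + A'_s f_y (d − d') = [1395240 × (745 − 119.57) + 284760 × (745 − 52)] × 10⁻⁶ = 872.62 + 197.34 = 1069.96 kN·m.

M_n ≈ 1070 kN·m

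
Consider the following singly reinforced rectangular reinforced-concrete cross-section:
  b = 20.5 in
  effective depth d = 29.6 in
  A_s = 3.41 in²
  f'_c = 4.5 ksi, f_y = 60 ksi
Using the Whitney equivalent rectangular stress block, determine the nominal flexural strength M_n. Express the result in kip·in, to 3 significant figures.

T = A_s f_y = 3.41 × 60 = 204.6 kips.
a = T/(0.85 f'_c b) = 204.6/(0.85 × 4.5 × 20.5) = 2.609 in.
M_n = T(d − a/2) = 204.6 × (29.6 − 1.3045) = 5789.3 kip·in.

M_n ≈ 5790 kip·in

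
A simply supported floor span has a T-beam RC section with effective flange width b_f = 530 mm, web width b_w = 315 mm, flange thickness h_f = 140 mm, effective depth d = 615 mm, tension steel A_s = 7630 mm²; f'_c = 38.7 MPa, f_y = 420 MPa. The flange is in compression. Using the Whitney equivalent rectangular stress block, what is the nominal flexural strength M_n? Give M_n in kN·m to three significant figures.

M_n ≈ 1660 kN·m

Tension: T = A_s f_y = 7630 × 420 = 3204600 N.
Try a within the flange: a = T/(0.85 f'_c b_f) = 3204600/(0.85 × 38.7 × 530) = 183.81 mm.
a = 183.81 > h_f = 140 mm: the block extends into the web. Split into flange-overhang and web parts.
C_f = 0.85 f'_c (b_f − b_w) h_f = 0.85 × 38.7 × (530 − 315) × 140 = 990140 N.
Remaining web compression depth: a_w = (T − C_f)/(0.85 f'_c b_w) = (3204600 − 990140)/(0.85 × 38.7 × 315) = 213.71 mm.
M_n = C_f(d − h_f/2) + (T − C_f)(d − a_w/2) = 990140 × (615 − 70) + 2214460 × (615 − 106.855) = 539.63 + 1125.27 = 1664.90 × 10⁶ N·mm.
M_n = 1664.90 kN·m.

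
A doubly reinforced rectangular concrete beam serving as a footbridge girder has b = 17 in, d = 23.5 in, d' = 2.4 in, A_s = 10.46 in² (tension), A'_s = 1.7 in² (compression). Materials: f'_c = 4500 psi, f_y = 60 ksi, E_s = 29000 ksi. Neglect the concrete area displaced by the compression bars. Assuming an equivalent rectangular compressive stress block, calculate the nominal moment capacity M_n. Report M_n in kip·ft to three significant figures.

M_n ≈ 1030 kip·ft

Assume both steels yield.
a = (A_s − A'_s) f_y/(0.85 f'_c b) = (10.46 − 1.7) × 60/(0.85 × 4.5 × 17) = 8.083 in.
c = a/β₁ = 8.083/0.825 = 9.798 in; ε'_s = 0.003(c − d')/c = 0.0023 ≥ ε_y = 0.0021, so the compression steel yields.
M_n = (A_s − A'_s) f_y (d − a/2) + A'_s f_y (d − d') = 525.6 × (23.5 − 4.0415) + 102 × (23.5 − 2.4) = 10227.4 + 2152.2 = 12379.6 kip·in = 12379.6/12 = 1031.63 kip·ft.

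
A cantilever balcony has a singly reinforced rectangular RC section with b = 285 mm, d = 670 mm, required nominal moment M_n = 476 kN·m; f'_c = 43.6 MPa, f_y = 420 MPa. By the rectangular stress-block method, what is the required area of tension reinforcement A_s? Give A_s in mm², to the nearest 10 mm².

With M_n = 0.85 f'_c a b (d − a/2), solve the quadratic for a:
a = d − √(d² − 2M_n/(0.85 f'_c b)) = 670 − √(670² − 2 × 476×10⁶/(0.85 × 43.6 × 285)) = 71.03 mm.
A_s = 0.85 f'_c a b / f_y = 0.85 × 43.6 × 71.03 × 285 / 420 = 1786.3 mm².

A_s ≈ 1790 mm²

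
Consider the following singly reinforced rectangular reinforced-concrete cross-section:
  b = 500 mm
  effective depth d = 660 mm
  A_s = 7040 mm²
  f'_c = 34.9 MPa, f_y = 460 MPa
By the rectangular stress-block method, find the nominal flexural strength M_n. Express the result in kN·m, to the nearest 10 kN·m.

M_n ≈ 1780 kN·m

T = A_s f_y = 7040 × 460 = 3238400 N = 3238.4 kN.
From C = T: a = T/(0.85 f'_c b) = 3238400/(0.85 × 34.9 × 500) = 218.33 mm.
M_n = T(d − a/2) = 3238.4 kN × (660 − 109.165) mm = 1783.82 kN·m.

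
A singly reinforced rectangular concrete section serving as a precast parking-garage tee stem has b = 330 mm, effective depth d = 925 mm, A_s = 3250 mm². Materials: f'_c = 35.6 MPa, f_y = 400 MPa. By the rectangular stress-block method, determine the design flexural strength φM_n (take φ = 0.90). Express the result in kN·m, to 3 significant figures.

φM_n ≈ 1010 kN·m

T = A_s f_y = 3250 × 400 = 1300000 N = 1300 kN.
From C = T: a = T/(0.85 f'_c b) = 1300000/(0.85 × 35.6 × 330) = 130.18 mm.
M_n = T(d − a/2) = 1300 kN × (925 − 65.09) mm = 1117.88 kN·m.
φM_n = 0.90 × 1117.88 = 1006.09 kN·m.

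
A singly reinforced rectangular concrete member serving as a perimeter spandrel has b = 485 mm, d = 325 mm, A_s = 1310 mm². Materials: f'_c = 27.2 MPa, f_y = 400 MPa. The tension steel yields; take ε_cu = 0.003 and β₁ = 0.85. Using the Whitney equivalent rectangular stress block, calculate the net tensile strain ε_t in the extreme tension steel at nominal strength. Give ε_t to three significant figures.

a = A_s f_y/(0.85 f'_c b) = 46.73 mm.
β₁ = 0.85, so c = a/β₁ = 46.73/0.85 = 54.98 mm.
From the linear strain diagram with ε_cu = 0.003: ε_t = 0.003 (d − c)/c = 0.003 × (325 − 54.98)/54.98 = 0.0147.
Since ε_t ≥ 0.005, the section is tension-controlled.

ε_t ≈ 0.0147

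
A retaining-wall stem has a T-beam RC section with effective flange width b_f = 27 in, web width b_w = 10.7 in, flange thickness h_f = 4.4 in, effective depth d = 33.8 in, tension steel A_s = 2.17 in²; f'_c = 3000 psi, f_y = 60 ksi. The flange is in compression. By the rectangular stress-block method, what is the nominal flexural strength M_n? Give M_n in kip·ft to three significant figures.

Tension: T = A_s f_y = 2.17 × 60 = 130.2 kips.
Try a within the flange: a = T/(0.85 f'_c b_f) = 130.2/(0.85 × 3 × 27) = 1.891 in.
Since a = 1.891 ≤ h_f = 4.4 in, the stress block lies entirely in the flange; analyse as a rectangular beam of width b_f.
M_n = T(d − a/2) = 130.2 × (33.8 − 0.9455) = 4277.7 kip·in.
M_n = 4277.7/12 = 356.48 kip·ft.

M_n ≈ 356 kip·ft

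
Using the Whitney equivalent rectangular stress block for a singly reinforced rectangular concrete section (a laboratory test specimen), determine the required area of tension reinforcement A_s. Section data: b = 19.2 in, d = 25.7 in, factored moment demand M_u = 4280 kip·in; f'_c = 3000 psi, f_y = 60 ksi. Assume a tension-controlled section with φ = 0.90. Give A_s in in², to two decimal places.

M_n = M_u/φ = 4280/0.90 = 4755.56 kip·in.
From M_n = 0.85 f'_c a b (d − a/2):
a = d − √(d² − 2M_n/(0.85 f'_c b)) = 25.7 − √(25.7² − 2 × 4755.56/(0.85 × 3 × 19.2)) = 4.108 in.
A_s = 0.85 f'_c a b / f_y = 0.85 × 3 × 4.108 × 19.2 / 60 = 3.352 in².

A_s ≈ 3.35 in²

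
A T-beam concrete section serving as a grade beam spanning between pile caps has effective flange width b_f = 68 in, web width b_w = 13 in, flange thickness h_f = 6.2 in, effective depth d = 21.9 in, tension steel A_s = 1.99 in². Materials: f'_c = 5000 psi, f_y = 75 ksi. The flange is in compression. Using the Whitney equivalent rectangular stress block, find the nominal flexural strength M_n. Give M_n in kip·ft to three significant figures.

M_n ≈ 269 kip·ft

Tension: T = A_s f_y = 1.99 × 75 = 149.25 kips.
Try a within the flange: a = T/(0.85 f'_c b_f) = 149.25/(0.85 × 5 × 68) = 0.516 in.
Since a = 0.516 ≤ h_f = 6.2 in, the stress block lies entirely in the flange; analyse as a rectangular beam of width b_f.
M_n = T(d − a/2) = 149.25 × (21.9 − 0.258) = 3230.1 kip·in.
M_n = 3230.1/12 = 269.18 kip·ft.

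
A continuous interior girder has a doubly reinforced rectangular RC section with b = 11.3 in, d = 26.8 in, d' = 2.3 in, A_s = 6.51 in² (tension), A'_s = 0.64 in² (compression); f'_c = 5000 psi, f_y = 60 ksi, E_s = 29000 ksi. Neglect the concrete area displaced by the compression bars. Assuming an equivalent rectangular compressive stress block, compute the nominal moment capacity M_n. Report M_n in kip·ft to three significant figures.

M_n ≈ 757 kip·ft

Assume both steels yield.
a = (A_s − A'_s) f_y/(0.85 f'_c b) = (6.51 − 0.64) × 60/(0.85 × 5 × 11.3) = 7.334 in.
c = a/β₁ = 7.334/0.8 = 9.168 in; ε'_s = 0.003(c − d')/c = 0.0022 ≥ ε_y = 0.0021, so the compression steel yields.
M_n = (A_s − A'_s) f_y (d − a/2) + A'_s f_y (d − d') = 352.2 × (26.8 − 3.667) + 38.4 × (26.8 − 2.3) = 8147.4 + 940.8 = 9088.2 kip·in = 9088.2/12 = 757.35 kip·ft.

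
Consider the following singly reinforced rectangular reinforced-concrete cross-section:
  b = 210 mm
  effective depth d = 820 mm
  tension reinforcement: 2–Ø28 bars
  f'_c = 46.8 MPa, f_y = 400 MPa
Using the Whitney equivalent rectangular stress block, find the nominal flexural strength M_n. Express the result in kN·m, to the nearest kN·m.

M_n ≈ 390 kN·m

A_s = 2 × 616 = 1232 mm².
T = A_s f_y = 1232 × 400 = 492800 N = 492.8 kN.
From C = T: a = T/(0.85 f'_c b) = 492800/(0.85 × 46.8 × 210) = 58.99 mm.
M_n = T(d − a/2) = 492.8 kN × (820 − 29.495) mm = 389.56 kN·m.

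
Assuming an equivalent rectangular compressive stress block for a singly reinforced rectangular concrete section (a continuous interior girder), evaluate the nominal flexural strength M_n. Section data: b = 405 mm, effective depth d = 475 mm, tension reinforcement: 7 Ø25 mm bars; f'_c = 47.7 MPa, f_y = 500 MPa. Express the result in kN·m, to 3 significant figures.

A_s = 7 × 491 = 3437 mm².
T = A_s f_y = 3437 × 500 = 1718500 N = 1718.5 kN.
From C = T: a = T/(0.85 f'_c b) = 1718500/(0.85 × 47.7 × 405) = 104.65 mm.
M_n = T(d − a/2) = 1718.5 kN × (475 − 52.325) mm = 726.37 kN·m.

M_n ≈ 726 kN·m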